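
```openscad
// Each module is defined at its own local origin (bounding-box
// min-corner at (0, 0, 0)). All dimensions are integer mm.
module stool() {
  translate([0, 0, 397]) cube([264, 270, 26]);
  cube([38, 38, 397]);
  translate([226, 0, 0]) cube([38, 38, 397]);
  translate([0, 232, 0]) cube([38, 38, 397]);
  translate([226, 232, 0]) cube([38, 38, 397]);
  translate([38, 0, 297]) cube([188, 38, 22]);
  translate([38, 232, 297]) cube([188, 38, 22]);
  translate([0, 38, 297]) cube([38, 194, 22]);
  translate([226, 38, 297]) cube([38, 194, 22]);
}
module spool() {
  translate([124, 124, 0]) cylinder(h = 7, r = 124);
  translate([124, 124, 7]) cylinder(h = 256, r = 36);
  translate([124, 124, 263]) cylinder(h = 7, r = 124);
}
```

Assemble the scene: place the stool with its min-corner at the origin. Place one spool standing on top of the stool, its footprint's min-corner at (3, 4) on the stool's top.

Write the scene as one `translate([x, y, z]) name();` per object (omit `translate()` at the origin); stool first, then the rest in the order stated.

stool();
translate([3, 4, 423]) spool();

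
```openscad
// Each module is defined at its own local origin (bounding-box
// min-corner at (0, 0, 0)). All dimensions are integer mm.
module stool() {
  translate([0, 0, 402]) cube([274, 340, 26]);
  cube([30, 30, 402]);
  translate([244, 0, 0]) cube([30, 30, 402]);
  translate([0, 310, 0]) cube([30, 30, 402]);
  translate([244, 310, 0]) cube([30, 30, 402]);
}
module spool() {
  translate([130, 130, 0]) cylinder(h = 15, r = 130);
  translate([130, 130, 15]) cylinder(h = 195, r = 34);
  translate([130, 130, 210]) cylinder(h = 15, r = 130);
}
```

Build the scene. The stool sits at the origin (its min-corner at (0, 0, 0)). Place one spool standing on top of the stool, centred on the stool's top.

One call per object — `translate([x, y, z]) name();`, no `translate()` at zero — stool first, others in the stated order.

stool();
translate([7, 40, 428]) spool();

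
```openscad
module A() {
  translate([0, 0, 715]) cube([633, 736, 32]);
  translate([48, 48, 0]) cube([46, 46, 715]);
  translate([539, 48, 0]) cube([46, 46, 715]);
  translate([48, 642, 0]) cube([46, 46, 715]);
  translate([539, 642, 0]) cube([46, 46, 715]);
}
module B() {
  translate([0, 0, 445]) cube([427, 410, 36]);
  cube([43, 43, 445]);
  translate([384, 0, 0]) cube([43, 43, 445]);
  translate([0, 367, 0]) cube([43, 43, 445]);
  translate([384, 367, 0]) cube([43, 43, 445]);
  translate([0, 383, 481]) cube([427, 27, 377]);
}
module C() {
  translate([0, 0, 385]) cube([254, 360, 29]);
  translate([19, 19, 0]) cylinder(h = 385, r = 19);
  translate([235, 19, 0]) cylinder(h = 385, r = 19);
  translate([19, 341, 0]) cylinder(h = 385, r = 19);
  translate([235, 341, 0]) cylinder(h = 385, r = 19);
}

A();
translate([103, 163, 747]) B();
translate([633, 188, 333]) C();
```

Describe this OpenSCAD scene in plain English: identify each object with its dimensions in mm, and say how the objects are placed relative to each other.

A is a table: top 633 mm (x) × 736 mm (y), 32 mm thick, upper face at z = 747 mm, on four 46×46 mm square legs, each inset 48 mm from the nearest pair of top edges, running from z = 0 to the bottom of the top.

B is a chair. The seat is a 427×410×36 mm slab with its top at z = 481 mm, on four 43×43 mm corner legs (flush with the seat edges, standing on z = 0). A flat backrest 27 mm thick, 377 mm tall, spans the full seat width and rises from the seat top along its +y edge, rear face flush with the rear of the seat.

C is a four-legged stool. The seat is 254×360 mm, 29 mm thick, top at z = 414 mm. It stands on four round legs, each 38 mm in diameter, from z = 0 to the seat underside, each leg's axis is inset half a diameter from the nearest pair of seat edges (so the leg's bounding box is flush with the corner).

The chair is on top of the table, centred. The stool is beside the table with their tops flush at z = 747.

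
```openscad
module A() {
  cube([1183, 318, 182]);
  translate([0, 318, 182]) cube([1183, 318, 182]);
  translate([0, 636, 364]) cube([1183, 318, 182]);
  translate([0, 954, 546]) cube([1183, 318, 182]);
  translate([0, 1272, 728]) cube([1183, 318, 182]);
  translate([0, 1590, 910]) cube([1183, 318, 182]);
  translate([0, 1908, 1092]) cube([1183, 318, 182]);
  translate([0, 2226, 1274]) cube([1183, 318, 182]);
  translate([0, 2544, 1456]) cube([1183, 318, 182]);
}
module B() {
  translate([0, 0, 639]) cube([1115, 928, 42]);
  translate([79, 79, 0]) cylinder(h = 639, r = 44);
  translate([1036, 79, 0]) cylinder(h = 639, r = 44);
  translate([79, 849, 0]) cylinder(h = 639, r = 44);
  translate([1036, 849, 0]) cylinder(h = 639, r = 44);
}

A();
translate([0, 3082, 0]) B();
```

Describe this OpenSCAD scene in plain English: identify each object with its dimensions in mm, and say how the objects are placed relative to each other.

A is a run of 9 identical solid stair steps. Each tread is 1183×318 mm and each step block is 182 mm high. Step 1 rests on the floor; step k is offset from step 1 by (k−1)×318 mm in y and (k−1)×182 mm in z.

B is a table with a 1115×928 mm rectangular top, 42 mm thick, top surface at z = 681 mm, supported by four round legs of 88 mm diameter, each leg's bounding box inset 35 mm from the nearest pair of top edges, running from the floor.

The table is on the floor beside the staircase on its +y side.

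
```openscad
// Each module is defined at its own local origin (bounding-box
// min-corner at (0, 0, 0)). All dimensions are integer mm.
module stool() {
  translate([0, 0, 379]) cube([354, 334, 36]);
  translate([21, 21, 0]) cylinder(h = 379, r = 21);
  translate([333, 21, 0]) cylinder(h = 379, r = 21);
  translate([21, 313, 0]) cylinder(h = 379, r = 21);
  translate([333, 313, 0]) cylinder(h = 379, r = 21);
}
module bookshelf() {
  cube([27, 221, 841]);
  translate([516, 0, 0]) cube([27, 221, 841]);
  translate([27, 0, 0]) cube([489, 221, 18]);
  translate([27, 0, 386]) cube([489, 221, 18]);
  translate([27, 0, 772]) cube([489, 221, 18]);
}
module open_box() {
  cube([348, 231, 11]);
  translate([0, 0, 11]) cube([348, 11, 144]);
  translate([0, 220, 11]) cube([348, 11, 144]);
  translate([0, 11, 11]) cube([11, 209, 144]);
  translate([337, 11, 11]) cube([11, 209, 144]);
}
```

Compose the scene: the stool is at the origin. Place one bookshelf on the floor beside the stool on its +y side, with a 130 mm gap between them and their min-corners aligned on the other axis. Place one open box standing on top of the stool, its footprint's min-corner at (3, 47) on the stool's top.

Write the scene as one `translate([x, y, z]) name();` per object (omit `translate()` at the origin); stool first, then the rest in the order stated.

stool();
translate([0, 464, 0]) bookshelf();
translate([3, 47, 415]) open_box();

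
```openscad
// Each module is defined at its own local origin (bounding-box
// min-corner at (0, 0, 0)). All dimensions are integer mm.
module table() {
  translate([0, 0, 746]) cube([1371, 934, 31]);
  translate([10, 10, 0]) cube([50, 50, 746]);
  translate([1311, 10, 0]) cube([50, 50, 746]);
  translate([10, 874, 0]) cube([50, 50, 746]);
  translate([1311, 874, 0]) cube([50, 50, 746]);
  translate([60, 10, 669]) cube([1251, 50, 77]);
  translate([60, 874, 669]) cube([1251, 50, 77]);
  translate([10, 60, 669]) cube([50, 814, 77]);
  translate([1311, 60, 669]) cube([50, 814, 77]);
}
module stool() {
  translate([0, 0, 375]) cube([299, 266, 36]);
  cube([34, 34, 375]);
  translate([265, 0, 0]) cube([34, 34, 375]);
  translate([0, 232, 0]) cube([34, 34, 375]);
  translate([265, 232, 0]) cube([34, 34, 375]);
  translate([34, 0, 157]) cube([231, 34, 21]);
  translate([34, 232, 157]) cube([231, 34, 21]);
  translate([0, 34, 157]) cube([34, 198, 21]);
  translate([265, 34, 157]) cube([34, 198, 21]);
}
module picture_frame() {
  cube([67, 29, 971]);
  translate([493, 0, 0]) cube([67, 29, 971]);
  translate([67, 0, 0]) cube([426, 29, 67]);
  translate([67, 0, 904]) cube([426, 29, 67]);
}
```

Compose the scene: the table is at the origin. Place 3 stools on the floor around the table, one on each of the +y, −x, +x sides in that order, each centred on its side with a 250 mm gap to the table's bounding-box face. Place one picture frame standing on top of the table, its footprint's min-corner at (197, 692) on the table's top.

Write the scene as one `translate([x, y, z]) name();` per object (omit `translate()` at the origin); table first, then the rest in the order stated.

table();
translate([536, 1184, 0]) stool();
translate([-549, 334, 0]) stool();
translate([1621, 334, 0]) stool();
translate([197, 692, 777]) picture_frame();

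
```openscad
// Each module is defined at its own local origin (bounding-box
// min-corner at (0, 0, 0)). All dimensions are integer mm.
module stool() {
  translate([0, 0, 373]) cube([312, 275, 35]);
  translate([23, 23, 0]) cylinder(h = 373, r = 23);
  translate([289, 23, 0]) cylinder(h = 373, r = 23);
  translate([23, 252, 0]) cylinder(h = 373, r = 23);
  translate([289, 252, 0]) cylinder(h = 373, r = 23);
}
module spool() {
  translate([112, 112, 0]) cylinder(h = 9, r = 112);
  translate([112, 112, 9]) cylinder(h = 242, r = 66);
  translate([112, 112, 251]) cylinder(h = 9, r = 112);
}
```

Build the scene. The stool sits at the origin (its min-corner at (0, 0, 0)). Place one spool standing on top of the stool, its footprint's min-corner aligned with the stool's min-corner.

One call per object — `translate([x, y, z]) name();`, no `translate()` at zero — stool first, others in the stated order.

stool();
translate([0, 0, 408]) spool();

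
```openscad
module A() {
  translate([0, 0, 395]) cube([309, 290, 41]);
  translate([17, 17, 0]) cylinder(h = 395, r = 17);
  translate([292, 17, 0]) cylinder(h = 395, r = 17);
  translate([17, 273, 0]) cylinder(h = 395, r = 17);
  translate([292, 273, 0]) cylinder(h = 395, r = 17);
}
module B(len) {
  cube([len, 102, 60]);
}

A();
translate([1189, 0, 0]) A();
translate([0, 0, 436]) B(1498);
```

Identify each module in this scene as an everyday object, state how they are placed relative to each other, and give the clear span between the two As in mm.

Second stool starts at x = 1189; first ends at x = 309; clear span = 1189 − 309 = 880 mm.

A is a stool. B is a beam. A beam spans the tops of two stools. The clear span between the two stools is 880 mm.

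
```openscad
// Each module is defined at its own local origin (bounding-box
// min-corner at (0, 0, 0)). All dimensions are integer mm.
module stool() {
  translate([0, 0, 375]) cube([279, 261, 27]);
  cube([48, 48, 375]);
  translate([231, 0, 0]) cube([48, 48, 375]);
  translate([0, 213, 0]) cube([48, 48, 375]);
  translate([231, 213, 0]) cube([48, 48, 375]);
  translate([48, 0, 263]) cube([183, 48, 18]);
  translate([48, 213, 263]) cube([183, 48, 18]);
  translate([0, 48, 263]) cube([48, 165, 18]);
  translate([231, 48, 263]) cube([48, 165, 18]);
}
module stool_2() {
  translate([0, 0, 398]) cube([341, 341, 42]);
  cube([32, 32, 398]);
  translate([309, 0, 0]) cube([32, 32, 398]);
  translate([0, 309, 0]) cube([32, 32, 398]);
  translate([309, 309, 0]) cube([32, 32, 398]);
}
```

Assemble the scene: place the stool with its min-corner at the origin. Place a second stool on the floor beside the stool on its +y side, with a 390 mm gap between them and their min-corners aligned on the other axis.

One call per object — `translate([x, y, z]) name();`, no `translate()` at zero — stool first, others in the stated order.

stool();
translate([0, 651, 0]) stool_2();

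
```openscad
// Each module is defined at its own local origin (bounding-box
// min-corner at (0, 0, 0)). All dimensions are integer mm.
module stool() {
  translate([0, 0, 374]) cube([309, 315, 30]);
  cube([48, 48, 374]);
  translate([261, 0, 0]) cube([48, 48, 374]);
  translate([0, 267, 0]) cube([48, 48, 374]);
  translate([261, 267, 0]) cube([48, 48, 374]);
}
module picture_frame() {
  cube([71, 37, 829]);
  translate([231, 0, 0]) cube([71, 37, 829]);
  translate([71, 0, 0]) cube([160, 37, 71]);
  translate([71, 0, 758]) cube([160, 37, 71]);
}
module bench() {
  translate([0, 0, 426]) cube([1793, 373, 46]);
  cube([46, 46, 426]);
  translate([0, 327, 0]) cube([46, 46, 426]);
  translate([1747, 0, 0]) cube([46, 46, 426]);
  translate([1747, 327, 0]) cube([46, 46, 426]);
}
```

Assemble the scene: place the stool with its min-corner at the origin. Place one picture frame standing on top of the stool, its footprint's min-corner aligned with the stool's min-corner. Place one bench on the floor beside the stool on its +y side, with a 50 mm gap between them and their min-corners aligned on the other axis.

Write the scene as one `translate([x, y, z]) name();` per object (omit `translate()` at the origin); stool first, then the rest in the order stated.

stool();
translate([0, 0, 404]) picture_frame();
translate([0, 365, 0]) bench();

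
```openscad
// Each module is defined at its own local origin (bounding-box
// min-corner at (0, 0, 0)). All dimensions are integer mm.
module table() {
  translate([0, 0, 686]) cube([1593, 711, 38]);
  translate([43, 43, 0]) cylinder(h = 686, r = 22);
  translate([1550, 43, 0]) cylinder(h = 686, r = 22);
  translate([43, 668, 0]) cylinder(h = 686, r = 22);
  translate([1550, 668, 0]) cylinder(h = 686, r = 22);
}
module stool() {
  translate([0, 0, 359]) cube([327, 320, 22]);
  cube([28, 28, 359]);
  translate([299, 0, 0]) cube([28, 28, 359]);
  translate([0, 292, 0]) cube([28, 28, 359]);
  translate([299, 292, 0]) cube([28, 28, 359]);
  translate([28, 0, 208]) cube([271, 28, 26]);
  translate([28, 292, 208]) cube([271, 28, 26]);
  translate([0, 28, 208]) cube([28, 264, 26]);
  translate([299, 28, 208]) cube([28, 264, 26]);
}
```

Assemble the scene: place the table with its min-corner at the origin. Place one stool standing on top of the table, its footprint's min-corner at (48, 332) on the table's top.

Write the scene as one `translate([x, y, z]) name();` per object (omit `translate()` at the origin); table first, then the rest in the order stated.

table();
translate([48, 332, 724]) stool();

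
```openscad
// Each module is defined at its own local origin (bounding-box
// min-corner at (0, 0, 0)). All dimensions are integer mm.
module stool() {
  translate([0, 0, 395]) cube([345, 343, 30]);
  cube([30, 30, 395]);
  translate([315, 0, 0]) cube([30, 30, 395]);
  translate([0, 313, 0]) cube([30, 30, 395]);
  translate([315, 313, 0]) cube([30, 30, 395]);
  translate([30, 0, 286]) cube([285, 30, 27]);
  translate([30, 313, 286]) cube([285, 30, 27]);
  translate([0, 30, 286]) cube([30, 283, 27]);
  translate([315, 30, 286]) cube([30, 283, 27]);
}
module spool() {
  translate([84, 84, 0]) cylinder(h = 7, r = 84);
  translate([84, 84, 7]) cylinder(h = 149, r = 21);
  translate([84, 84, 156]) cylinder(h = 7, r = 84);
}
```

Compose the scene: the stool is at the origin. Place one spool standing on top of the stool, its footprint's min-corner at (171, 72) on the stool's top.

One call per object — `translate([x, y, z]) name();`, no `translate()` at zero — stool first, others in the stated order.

stool();
translate([171, 72, 425]) spool();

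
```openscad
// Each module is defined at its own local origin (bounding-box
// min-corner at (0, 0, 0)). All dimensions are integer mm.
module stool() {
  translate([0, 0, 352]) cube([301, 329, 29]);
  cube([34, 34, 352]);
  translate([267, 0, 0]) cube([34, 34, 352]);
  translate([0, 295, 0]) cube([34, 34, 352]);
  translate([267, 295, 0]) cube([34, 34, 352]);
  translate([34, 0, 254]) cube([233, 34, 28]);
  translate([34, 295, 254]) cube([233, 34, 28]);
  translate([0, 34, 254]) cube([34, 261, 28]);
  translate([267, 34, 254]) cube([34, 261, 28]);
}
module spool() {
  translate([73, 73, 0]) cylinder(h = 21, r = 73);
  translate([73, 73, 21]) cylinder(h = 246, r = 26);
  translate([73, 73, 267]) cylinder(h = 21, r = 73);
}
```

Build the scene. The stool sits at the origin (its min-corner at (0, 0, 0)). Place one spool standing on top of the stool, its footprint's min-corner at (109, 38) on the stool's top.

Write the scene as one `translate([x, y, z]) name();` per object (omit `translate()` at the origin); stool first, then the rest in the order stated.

stool();
translate([109, 38, 381]) spool();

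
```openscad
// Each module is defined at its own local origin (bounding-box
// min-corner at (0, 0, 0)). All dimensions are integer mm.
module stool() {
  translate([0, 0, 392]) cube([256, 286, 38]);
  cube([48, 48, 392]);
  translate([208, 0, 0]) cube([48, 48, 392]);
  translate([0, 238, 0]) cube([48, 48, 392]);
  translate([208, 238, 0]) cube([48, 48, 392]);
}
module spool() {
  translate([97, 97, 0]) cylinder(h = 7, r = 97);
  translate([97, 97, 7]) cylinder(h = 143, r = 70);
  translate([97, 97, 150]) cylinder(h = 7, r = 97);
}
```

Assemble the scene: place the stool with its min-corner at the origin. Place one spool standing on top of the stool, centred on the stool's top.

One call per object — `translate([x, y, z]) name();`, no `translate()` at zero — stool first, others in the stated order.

stool();
translate([31, 46, 430]) spool();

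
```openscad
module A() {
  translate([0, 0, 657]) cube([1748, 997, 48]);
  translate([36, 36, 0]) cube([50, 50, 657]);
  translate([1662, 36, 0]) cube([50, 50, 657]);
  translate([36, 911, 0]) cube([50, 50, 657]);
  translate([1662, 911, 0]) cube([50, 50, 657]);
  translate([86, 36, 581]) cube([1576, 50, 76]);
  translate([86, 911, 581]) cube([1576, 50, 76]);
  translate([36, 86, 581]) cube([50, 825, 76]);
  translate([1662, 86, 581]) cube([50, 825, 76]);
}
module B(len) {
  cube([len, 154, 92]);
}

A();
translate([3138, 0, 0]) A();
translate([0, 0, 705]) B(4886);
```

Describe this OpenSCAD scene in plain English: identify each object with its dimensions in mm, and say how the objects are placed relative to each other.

A is a table: top 1748 mm (x) × 997 mm (y), 48 mm thick, upper face at z = 705 mm, on four 50×50 mm square legs, each inset 36 mm from the nearest pair of top edges, running from z = 0 to the bottom of the top. Four apron rails, 50 mm thick and 76 mm tall, run between adjacent legs with their top edges flush with the underside of the top and their outer faces flush with the legs' outer faces.

B is a rectangular beam 4886 mm long (x), 154 mm deep (y), 92 mm thick (z).

The beam spans the tops of two tables placed 1390 mm apart, resting at z = 705 mm.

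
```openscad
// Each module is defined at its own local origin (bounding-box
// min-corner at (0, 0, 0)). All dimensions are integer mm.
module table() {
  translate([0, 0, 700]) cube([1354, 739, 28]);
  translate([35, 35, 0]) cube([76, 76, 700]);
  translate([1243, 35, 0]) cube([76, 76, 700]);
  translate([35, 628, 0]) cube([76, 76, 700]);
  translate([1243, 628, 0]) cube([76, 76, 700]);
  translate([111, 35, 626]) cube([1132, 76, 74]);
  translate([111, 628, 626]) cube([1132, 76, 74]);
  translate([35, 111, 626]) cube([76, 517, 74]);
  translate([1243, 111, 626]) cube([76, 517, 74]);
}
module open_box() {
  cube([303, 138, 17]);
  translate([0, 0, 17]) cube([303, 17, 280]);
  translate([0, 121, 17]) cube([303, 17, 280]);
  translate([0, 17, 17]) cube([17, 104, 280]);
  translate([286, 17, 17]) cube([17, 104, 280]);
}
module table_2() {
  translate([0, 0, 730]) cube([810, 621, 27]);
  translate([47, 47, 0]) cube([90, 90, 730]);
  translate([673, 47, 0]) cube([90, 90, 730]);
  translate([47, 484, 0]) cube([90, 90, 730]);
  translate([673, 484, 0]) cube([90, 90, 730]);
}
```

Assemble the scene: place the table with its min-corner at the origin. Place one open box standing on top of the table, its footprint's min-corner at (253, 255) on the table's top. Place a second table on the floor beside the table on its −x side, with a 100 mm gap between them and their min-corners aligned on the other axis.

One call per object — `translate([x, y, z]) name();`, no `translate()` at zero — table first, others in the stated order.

table();
translate([253, 255, 728]) open_box();
translate([-910, 0, 0]) table_2();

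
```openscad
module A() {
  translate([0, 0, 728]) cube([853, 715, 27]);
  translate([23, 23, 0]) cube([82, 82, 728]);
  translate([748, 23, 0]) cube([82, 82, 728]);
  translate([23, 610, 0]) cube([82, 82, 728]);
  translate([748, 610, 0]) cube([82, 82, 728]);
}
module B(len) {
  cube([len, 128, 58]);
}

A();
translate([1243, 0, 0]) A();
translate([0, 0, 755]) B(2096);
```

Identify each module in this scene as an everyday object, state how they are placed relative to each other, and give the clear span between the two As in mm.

Second table starts at x = 1243; first ends at x = 853; clear span = 1243 − 853 = 390 mm.

A is a table. B is a beam. A beam spans the tops of two tables. The clear span between the two tables is 390 mm.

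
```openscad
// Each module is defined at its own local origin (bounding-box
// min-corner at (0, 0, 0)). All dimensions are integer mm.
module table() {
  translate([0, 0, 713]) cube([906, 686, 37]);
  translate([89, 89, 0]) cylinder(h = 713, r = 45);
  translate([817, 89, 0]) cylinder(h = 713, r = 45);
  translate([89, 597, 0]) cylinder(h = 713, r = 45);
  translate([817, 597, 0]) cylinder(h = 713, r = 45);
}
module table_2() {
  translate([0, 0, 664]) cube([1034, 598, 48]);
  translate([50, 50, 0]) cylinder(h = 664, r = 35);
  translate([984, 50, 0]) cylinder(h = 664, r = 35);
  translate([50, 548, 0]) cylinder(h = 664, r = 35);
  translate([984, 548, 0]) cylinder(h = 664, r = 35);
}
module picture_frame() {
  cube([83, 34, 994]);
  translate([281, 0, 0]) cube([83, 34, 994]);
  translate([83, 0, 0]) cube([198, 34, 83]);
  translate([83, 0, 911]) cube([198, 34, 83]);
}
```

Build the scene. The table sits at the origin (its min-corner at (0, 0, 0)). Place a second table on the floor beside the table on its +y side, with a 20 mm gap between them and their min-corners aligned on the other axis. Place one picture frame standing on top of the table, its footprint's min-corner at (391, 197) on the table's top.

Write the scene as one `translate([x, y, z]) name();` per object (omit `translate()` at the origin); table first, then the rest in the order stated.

table();
translate([0, 706, 0]) table_2();
translate([391, 197, 750]) picture_frame();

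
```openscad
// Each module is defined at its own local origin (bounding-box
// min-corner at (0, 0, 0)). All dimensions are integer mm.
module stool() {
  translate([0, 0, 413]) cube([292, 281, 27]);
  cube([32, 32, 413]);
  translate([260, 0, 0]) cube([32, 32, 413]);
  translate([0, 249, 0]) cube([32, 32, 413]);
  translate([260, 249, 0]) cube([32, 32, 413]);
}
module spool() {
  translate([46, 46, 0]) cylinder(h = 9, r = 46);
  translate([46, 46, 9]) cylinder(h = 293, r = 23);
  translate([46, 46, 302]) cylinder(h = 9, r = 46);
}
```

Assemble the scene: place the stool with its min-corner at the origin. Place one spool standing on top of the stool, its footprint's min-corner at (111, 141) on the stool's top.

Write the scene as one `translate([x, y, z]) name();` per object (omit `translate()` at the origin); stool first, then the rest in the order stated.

stool();
translate([111, 141, 440]) spool();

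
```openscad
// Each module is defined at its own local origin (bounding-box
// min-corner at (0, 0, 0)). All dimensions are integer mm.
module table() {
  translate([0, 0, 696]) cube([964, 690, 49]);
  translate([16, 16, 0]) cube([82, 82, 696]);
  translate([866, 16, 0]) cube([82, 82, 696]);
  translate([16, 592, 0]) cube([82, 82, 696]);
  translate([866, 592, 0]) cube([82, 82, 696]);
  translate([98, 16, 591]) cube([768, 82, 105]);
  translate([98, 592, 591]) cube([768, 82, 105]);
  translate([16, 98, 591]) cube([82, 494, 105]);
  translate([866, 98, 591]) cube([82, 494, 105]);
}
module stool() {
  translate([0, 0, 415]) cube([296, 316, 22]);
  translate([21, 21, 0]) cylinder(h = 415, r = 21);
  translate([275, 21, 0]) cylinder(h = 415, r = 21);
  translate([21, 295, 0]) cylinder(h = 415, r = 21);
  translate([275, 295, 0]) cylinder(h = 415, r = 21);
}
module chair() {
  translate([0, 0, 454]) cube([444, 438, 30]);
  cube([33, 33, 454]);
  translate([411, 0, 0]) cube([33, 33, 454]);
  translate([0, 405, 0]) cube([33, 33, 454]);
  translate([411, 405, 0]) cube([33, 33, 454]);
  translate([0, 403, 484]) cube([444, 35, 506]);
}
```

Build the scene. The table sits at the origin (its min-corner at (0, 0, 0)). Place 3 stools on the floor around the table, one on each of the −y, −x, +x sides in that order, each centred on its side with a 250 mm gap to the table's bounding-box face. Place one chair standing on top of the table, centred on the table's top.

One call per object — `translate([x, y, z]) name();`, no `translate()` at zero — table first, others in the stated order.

table();
translate([334, -566, 0]) stool();
translate([-546, 187, 0]) stool();
translate([1214, 187, 0]) stool();
translate([260, 126, 745]) chair();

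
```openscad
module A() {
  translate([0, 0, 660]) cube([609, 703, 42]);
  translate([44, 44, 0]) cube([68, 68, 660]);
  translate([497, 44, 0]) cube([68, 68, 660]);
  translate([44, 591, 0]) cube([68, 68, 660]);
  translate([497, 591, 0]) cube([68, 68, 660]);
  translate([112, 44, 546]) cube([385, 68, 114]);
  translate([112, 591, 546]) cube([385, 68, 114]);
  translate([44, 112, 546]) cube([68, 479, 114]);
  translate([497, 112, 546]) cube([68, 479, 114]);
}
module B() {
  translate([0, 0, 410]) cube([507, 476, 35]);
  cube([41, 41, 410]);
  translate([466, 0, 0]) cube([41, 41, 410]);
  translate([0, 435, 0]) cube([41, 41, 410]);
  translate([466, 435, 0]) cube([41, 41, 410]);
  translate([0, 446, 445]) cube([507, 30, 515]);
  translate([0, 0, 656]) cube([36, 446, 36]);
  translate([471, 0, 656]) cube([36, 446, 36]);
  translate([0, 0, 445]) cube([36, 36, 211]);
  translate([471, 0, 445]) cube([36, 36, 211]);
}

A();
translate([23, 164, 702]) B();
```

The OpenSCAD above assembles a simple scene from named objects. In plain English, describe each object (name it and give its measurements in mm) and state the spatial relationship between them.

A is a table: top 609 mm (x) × 703 mm (y), 42 mm thick, upper face at z = 702 mm, on four 68×68 mm square legs, each inset 44 mm from the nearest pair of top edges, running from z = 0 to the bottom of the top. Four apron rails, 68 mm thick and 114 mm tall, run between adjacent legs with their top edges flush with the underside of the top and their outer faces flush with the legs' outer faces.

B is a chair. The seat is a 507×476×35 mm slab with its top at z = 445 mm, on four 41×41 mm corner legs (flush with the seat edges, standing on z = 0). A flat backrest 30 mm thick, 515 mm tall, spans the full seat width and rises from the seat top along its +y edge, rear face flush with the rear of the seat. Two armrests of 36×36 mm section run along each side from the seat's front edge to the front of the backrest, top faces 247 mm above the seat top and outer faces flush with the seat's x-edges; a 36×36 mm post under the front of each armrest stands on the seat at the front corner.

The chair is on top of the table.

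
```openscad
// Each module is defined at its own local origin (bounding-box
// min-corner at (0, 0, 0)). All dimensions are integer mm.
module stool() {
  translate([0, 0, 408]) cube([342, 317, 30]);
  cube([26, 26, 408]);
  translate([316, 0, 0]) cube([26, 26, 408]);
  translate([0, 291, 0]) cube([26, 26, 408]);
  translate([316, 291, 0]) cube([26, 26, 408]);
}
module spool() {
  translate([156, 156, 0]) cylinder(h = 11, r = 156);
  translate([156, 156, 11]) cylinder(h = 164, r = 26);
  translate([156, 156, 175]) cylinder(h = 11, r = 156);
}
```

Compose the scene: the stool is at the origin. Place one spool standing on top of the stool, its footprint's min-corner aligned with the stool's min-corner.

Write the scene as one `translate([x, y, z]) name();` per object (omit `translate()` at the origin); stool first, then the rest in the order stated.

stool();
translate([0, 0, 438]) spool();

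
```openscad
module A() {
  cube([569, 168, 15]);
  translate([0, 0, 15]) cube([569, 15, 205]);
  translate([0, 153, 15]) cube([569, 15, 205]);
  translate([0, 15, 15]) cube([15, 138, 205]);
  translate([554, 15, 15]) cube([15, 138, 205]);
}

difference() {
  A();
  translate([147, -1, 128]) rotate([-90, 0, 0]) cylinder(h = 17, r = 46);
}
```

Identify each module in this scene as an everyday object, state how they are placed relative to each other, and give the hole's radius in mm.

The subtracted cylinder has r = 46 mm.

A is an open box. The open box has a circular hole through its front wall. The hole's radius is 46 mm.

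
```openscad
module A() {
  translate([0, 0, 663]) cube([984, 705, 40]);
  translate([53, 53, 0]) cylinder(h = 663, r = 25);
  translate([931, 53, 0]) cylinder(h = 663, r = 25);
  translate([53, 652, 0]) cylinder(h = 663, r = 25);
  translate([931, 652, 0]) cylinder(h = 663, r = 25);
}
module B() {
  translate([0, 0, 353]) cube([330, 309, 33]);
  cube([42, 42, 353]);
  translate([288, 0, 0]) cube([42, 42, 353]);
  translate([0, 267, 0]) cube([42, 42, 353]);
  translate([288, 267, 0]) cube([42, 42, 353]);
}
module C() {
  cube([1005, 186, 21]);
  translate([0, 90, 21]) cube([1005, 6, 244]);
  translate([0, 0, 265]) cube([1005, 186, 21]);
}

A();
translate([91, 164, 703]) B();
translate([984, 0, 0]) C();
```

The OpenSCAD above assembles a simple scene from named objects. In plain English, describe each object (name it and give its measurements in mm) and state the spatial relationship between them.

A is a table with a 984×705 mm rectangular top, 40 mm thick, top surface at z = 703 mm, supported by four round legs of 50 mm diameter, each leg's bounding box inset 28 mm from the nearest pair of top edges, running from the floor.

B is a four-legged stool. The seat is a 330×309×33 mm slab whose top surface is at z = 386 mm; four square legs, each 42×42 mm in cross-section, run from the floor (z = 0) to the underside of the seat, each flush with a corner of the seat.

C is an I-beam lying along x, 1005 mm long. Overall section height 286 mm. Two flanges 186 mm wide (y) and 21 mm thick, one on the floor and one at the top; a web 6 mm thick runs between them, centred on the flange width.

The stool is on top of the table. The I-beam is against the table's +x side, with their −y faces flush.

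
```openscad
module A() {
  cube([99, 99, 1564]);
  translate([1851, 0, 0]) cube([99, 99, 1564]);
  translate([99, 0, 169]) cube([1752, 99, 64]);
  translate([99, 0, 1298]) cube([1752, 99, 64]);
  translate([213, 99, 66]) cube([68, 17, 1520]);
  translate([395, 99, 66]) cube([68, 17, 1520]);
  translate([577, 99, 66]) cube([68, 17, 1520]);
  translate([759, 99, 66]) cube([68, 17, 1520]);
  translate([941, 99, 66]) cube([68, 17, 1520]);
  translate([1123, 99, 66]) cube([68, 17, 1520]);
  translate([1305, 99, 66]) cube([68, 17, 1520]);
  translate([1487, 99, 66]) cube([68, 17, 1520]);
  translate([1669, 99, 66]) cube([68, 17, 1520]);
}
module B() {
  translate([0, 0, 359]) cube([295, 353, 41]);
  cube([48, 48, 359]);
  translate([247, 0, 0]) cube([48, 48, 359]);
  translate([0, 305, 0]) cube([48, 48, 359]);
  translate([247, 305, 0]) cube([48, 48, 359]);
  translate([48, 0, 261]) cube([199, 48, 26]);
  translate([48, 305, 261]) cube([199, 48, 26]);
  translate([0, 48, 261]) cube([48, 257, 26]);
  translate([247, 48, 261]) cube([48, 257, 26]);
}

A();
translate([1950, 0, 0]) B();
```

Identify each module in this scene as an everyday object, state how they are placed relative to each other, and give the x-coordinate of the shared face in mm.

The fence section's +x face and the stool's −x face are both at x = 1950 mm.

A is a fence section. B is a stool. The stool is against the fence section's +x side, with their −y faces flush. The x-coordinate of the shared face is 1950 mm.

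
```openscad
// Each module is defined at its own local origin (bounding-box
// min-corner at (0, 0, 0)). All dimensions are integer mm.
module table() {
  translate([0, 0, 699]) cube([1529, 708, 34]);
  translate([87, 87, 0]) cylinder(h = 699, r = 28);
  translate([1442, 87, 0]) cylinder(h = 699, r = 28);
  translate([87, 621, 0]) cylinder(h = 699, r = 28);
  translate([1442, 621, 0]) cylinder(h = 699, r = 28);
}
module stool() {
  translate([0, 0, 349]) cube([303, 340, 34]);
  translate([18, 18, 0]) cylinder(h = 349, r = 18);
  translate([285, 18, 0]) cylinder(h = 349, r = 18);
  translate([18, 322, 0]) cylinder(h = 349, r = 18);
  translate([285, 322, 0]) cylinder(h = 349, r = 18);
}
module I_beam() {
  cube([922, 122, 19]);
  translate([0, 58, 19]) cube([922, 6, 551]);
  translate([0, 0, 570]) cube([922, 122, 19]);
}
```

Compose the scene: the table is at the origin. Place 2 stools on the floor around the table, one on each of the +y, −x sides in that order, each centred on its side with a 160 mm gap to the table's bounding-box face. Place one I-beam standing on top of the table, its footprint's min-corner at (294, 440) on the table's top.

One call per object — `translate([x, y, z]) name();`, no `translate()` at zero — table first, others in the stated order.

table();
translate([613, 868, 0]) stool();
translate([-463, 184, 0]) stool();
translate([294, 440, 733]) I_beam();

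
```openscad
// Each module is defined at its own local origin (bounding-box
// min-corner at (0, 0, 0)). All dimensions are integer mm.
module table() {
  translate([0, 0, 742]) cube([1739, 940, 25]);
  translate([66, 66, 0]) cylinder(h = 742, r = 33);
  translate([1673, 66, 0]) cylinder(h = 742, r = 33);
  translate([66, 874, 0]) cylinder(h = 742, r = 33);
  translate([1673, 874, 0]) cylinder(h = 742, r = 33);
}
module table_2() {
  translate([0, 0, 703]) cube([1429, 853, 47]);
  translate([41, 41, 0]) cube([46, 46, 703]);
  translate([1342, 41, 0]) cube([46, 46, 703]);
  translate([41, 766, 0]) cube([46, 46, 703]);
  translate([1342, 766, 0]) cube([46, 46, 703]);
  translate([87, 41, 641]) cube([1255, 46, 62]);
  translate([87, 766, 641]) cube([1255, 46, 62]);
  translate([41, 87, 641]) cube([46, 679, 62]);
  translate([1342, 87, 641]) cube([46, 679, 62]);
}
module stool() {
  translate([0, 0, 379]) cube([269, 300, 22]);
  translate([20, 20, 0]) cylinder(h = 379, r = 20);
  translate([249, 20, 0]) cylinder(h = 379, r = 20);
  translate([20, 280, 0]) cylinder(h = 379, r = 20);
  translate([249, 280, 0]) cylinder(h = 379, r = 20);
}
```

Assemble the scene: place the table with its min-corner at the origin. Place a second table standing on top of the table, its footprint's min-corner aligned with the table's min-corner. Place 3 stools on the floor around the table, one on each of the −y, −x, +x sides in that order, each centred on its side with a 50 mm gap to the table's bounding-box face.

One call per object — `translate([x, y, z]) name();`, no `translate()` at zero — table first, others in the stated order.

table();
translate([0, 0, 767]) table_2();
translate([735, -350, 0]) stool();
translate([-319, 320, 0]) stool();
translate([1789, 320, 0]) stool();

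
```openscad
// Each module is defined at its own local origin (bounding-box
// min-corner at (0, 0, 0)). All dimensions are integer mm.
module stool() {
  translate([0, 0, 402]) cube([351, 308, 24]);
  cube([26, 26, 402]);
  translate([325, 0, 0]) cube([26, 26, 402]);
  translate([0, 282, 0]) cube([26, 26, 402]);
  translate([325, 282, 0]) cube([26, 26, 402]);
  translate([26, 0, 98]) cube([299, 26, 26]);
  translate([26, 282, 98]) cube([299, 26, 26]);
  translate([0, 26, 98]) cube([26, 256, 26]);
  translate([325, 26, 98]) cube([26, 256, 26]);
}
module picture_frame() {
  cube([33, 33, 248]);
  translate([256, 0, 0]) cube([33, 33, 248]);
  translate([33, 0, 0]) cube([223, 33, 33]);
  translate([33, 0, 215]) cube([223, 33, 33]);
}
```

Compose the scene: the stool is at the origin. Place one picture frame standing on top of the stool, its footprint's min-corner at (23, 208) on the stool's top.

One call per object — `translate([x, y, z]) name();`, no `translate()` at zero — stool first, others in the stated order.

stool();
translate([23, 208, 426]) picture_frame();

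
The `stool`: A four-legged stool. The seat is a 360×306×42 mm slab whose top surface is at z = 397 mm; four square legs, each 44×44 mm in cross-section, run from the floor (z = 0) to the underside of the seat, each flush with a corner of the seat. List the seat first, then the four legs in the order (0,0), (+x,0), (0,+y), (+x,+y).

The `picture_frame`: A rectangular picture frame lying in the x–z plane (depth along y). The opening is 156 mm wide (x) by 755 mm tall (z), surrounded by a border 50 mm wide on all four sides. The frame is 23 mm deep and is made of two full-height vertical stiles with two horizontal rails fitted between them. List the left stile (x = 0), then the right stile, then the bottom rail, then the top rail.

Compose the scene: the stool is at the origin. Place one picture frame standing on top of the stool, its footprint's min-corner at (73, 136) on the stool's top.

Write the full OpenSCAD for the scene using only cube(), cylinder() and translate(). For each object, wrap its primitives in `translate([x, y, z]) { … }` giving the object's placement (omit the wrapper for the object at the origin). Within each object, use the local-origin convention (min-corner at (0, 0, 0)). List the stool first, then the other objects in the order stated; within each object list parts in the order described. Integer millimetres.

translate([0, 0, 355]) cube([360, 306, 42]);
cube([44, 44, 355]);
translate([316, 0, 0]) cube([44, 44, 355]);
translate([0, 262, 0]) cube([44, 44, 355]);
translate([316, 262, 0]) cube([44, 44, 355]);
translate([73, 136, 397]) {
  cube([50, 23, 855]);
  translate([206, 0, 0]) cube([50, 23, 855]);
  translate([50, 0, 0]) cube([156, 23, 50]);
  translate([50, 0, 805]) cube([156, 23, 50]);
}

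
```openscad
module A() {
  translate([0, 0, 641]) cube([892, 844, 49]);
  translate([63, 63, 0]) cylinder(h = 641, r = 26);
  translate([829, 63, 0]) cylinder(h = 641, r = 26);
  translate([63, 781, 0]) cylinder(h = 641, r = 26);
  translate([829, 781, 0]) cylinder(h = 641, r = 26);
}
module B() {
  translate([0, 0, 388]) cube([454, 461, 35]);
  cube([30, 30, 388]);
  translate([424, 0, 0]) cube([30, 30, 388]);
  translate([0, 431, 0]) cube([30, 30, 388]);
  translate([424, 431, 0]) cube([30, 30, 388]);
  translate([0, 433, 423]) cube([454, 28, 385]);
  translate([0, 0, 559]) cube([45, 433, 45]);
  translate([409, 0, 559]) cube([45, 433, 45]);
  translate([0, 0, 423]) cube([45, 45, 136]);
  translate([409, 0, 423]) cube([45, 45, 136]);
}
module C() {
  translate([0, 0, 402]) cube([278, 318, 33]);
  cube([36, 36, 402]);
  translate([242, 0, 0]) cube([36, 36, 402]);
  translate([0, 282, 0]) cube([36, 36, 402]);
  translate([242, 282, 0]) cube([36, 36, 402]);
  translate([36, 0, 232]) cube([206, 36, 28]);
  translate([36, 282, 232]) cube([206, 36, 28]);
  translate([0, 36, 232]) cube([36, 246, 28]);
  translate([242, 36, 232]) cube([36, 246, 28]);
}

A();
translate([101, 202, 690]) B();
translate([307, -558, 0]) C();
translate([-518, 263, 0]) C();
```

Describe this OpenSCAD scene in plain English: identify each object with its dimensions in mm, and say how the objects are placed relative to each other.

A is a rectangular dining table. The top is 892×844×49 mm with its upper surface at z = 690 mm. It stands on four round legs of 52 mm diameter, each leg's bounding box inset 37 mm from the nearest pair of top edges, running from the floor to the underside of the top.

B is a chair: 454×461 mm seat, 35 mm thick, top at z = 423 mm, on four 30 mm square corner legs flush with the seat edges. A 28 mm thick backrest slab spans the full seat width, extending 385 mm above the seat top, its back face flush with the seat's +y edge. Two armrests of 45×45 mm section run along each side from the seat's front edge to the front of the backrest, top faces 181 mm above the seat top and outer faces flush with the seat's x-edges; a 45×45 mm post under the front of each armrest stands on the seat at the front corner.

C is a simple wooden stool: a rectangular seat 278 mm (x) by 318 mm (y), 33 mm thick, top face at z = 435 mm, on four square legs, each 36×36 mm in cross-section. The legs rest on z = 0, each flush with a corner of the seat. Four stretchers, 36 mm wide and 28 mm tall, connect adjacent legs with their undersides at z = 232 mm, each running between the inner faces of the legs it joins and aligned with the legs' outer faces on the other axis.

The chair is on top of the table. Two stools sit around the table at the −y, −x sides.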